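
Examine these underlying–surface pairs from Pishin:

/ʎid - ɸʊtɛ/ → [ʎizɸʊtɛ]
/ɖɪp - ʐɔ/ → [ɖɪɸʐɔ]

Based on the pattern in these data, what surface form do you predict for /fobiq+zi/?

The data show regressive manner assimilation: /d/ → [z] before /ɸ/; /p/ → [ɸ] before /ʐ/. In each pair only manner changes, matching the following consonant, while place and voice stay constant.
The rule targets /q/ (voiceless uvular stop), which sits before the trigger /z/ (fricative).
A voiceless uvular fricative is [χ], so the surface segment is [χ].

[fobiχzi]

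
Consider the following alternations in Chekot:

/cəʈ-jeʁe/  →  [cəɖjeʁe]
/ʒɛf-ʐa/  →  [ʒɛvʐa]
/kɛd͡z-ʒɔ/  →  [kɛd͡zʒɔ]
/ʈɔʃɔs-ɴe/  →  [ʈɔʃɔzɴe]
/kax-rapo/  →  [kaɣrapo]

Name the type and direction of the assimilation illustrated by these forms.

regressive voicing assimilation

The segment that alternates is /ʈ/, which surfaces as [ɖ] when adjacent to /j/.
The change voiceless → voiced matches the voicing of the following /j/, identifying this as voicing assimilation.
Place and manner are unchanged, so the assimilation is partial, not total.
The same holds elsewhere in the data: /f/ → [v] before /ʐ/ (voiceless → voiced, matching voiced); /s/ → [z] before /ɴ/ (voiceless → voiced, matching voiced); /x/ → [ɣ] before /r/ (voiceless → voiced, matching voiced) — only voicing changes, and always toward the following segment.
Nothing changes in [kɛd͡zʒɔ]: there the adjacent consonants already agree in voicing (/d͡z/ and /ʒ/ are both voiced), so this form is consistent with the same rule.
The trigger is the following segment, so the direction is regressive (anticipatory).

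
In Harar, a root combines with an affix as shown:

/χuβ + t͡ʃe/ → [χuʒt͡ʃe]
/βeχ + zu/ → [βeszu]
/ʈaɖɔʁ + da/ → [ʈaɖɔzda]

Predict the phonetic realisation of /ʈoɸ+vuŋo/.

[ʈofvuŋo]

The data show regressive place assimilation: /β/ → [ʒ] before /t͡ʃ/; /χ/ → [s] before /z/; /ʁ/ → [z] before /d/. In each pair only place changes, matching the following consonant, while manner and voice stay constant.
The rule targets /ɸ/ (voiceless bilabial fricative), which sits before the trigger /v/ (labiodental).
A voiceless labiodental fricative is [f], so the surface segment is [f].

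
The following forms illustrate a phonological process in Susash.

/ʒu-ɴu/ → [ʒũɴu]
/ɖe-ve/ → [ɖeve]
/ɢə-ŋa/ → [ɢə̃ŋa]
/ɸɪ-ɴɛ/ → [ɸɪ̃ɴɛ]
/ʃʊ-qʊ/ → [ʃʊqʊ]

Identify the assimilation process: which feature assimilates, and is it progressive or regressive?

regressive nasality assimilation (vowel nasalisation)

The vowel /u/ surfaces as nasalised [ũ] next to the following nasal /ɴ/ — it has acquired the [+nasal] feature of its neighbour.
Likewise in the remaining data: /ə/ → [ə̃] before /ŋ/; /ɪ/ → [ɪ̃] before /ɴ/ — each time a vowel is nasalised next to a following nasal.
No change occurs in [ɖeve], [ʃʊqʊ] because the vowel at the boundary is adjacent to an oral consonant, not a nasal (/e/ next to /v/; /ʊ/ next to /q/).
Because the conditioning nasal is to the right of the vowel that changes, the process is regressive (anticipatory).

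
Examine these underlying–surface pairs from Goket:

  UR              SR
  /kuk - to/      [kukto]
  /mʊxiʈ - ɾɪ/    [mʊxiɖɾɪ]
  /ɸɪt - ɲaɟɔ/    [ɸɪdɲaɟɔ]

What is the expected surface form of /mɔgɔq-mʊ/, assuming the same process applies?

The data show regressive voicing assimilation: /ʈ/ → [ɖ] before /ɾ/; /t/ → [d] before /ɲ/. In each pair only voicing changes, matching the following consonant, while place and manner stay constant.
Nothing changes in [kukto]: there the adjacent consonants already agree in voicing (/k/ and /t/ are both voiceless), so this form is consistent with the same rule.
/q/ is a voiceless uvular stop. The following trigger /m/ is voiced, so /q/ must become voiced as well.
The voiced uvular stop is [ɢ], so /q/ → [ɢ].

[mɔgɔɢmʊ]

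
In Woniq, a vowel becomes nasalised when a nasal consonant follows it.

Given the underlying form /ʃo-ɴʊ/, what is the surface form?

/o/ sits next to the nasal /ɴ/ and is therefore nasalised to [õ].

[ʃõɴʊ]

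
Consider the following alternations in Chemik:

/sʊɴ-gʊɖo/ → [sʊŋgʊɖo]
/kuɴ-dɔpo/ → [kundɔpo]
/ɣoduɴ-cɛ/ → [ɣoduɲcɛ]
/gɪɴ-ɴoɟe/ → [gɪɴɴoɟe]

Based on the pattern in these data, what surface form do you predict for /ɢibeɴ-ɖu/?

The data show regressive place assimilation: /ɴ/ → [ŋ] before /g/; /ɴ/ → [n] before /d/; /ɴ/ → [ɲ] before /c/. In each pair only place changes, matching the following consonant, while manner and voice stay constant.
Nothing changes in [gɪɴɴoɟe]: there the adjacent consonants already agree in place (/ɴ/ and /ɴ/ are both uvular), so this form is consistent with the same rule.
/ɴ/ is a voiced uvular nasal. The following trigger /ɖ/ is retroflex, so /ɴ/ must become retroflex as well.
A voiced retroflex nasal is [ɳ], so the surface segment is [ɳ].

[ɢibeɳɖu]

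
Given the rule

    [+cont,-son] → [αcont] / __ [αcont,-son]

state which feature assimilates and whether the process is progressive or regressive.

The rule copies [cont] (continuancy) from the environment onto the target fricatives; since [±cont] encodes the stop/fricative manner contrast, the assimilating dimension is manner.
Since the environment is written after the underscore, the trigger follows the target; the direction is regressive.

regressive manner assimilation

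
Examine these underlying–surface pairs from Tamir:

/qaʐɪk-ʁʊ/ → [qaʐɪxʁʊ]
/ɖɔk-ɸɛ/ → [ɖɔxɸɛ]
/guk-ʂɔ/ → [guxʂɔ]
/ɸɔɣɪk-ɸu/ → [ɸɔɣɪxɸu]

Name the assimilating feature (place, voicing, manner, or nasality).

Comparing underlying and surface forms, /k/ → [x] is the alternation; the neighbouring /ʁ/ is constant.
The change stop → fricative matches the manner of the following /ʁ/, identifying this as manner assimilation.
The same holds elsewhere in the data: /k/ → [x] before /ɸ/ (stop → fricative, matching a fricative); /k/ → [x] before /ʂ/ (stop → fricative, matching a fricative) — only manner changes, and always toward the following segment.

manner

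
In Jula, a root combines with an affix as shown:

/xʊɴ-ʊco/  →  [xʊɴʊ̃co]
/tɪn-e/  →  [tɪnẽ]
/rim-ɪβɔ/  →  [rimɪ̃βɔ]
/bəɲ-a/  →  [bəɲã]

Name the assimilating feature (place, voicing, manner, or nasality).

nasality

The vowel /ʊ/ surfaces as nasalised [ʊ̃] next to the preceding nasal /ɴ/ — it has acquired the [+nasal] feature of its neighbour.
The other forms show the same pattern: /e/ → [ẽ] after /n/; /ɪ/ → [ɪ̃] after /m/; /a/ → [ã] after /ɲ/ — each time a vowel is nasalised next to a preceding nasal.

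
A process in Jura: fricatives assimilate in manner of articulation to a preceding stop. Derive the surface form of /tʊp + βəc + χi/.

The rule targets /β/ (voiced bilabial fricative), which sits after the trigger /p/ (stop).
A voiced bilabial stop is [b], so the surface segment is [b].
The same rule applies at the second boundary: /χ/ → [q] next to /c/.

[tʊpbəcqi]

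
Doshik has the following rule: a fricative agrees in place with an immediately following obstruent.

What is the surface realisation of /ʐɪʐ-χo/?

The rule targets /ʐ/ (voiced retroflex fricative), which sits before the trigger /χ/ (uvular).
The voiced uvular fricative is [ʁ], so /ʐ/ → [ʁ].

[ʐɪʁχo]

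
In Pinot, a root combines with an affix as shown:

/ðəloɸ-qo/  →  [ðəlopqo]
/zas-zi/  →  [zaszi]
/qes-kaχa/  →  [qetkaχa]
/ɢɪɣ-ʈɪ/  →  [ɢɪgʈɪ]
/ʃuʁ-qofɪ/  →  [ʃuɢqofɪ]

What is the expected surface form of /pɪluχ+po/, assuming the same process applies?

The data show regressive manner assimilation: /ɸ/ → [p] before /q/; /s/ → [t] before /k/; /ɣ/ → [g] before /ʈ/; /ʁ/ → [ɢ] before /q/. In each pair only manner changes, matching the following consonant, while place and voice stay constant.
Nothing changes in [zaszi]: there the adjacent consonants already agree in manner (/s/ and /z/ are both fricatives), so this form is consistent with the same rule.
/χ/ is a voiceless uvular fricative. The following trigger /p/ is a stop, so /χ/ must become a stop as well.
A voiceless uvular stop is [q], so the surface segment is [q].

[pɪluqpo]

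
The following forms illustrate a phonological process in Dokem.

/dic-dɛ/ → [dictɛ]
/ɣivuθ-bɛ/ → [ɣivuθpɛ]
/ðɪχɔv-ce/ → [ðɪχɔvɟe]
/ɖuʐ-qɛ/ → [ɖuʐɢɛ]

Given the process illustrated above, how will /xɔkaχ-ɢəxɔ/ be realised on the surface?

[xɔkaχqəxɔ]

The data show progressive voicing assimilation: /d/ → [t] after /c/; /b/ → [p] after /θ/; /c/ → [ɟ] after /v/; /q/ → [ɢ] after /ʐ/. In each pair only voicing changes, matching the preceding consonant, while place and manner stay constant.
The rule targets /ɢ/ (voiced uvular stop), which sits after the trigger /χ/ (voiceless).
Changing only its voicing to voiceless gives [q] — the voiceless uvular stop.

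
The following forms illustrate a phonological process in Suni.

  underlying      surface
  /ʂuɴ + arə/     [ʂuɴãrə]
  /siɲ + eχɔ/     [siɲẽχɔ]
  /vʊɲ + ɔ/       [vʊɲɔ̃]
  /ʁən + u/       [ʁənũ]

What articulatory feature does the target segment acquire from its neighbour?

The vowel /a/ surfaces as nasalised [ã] next to the preceding nasal /ɴ/ — it has acquired the [+nasal] feature of its neighbour.
Likewise in the remaining data: /e/ → [ẽ] after /ɲ/; /ɔ/ → [ɔ̃] after /ɲ/; /u/ → [ũ] after /n/ — each time a vowel is nasalised next to a preceding nasal.

nasality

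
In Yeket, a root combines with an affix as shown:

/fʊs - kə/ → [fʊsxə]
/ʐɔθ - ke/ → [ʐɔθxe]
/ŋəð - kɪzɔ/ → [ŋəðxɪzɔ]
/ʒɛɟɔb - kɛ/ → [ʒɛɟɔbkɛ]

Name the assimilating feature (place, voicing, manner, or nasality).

Underlying /k/ is realised as [x] next to /s/; /s/ itself does not change.
/k/ is a stop while /s/ is a fricative; the output [x] is a fricative, matching the trigger — so the feature that spreads is manner.
The other alternating forms pattern the same way: /k/ → [x] after /θ/ (stop → fricative, matching a fricative); /k/ → [x] after /ð/ (stop → fricative, matching a fricative) — only manner changes, and always toward the preceding segment.
Nothing changes in [ʒɛɟɔbkɛ]: there the adjacent consonants already agree in manner (/k/ and /b/ are both stops), so this form is consistent with the same rule.

manner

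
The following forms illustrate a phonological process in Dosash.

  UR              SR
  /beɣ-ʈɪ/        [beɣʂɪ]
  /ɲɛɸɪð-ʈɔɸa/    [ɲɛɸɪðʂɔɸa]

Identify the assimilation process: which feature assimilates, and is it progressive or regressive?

progressive manner assimilation

Comparing underlying and surface forms, /ʈ/ → [ʂ] is the alternation; the neighbouring /ɣ/ is constant.
The change stop → fricative matches the manner of the preceding /ɣ/, identifying this as manner assimilation.
Place and voice are unchanged, so the assimilation is partial, not total.
The same holds elsewhere in the data: /ʈ/ → [ʂ] after /ð/ (stop → fricative, matching a fricative) — only manner changes, and always toward the preceding segment.
The trigger is the preceding segment, so the direction is progressive (perseverative).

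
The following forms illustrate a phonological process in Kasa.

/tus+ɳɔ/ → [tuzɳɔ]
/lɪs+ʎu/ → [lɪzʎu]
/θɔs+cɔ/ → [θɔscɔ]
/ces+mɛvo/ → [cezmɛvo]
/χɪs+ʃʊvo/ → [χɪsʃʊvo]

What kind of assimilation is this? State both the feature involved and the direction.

The segment that alternates is /s/, which surfaces as [z] when adjacent to /ɳ/.
The change voiceless → voiced matches the voicing of the following /ɳ/, identifying this as voicing assimilation.
Place and manner are unchanged, so the assimilation is partial, not total.
The same holds elsewhere in the data: /s/ → [z] before /ʎ/ (voiceless → voiced, matching voiced); /s/ → [z] before /m/ (voiceless → voiced, matching voiced) — only voicing changes, and always toward the following segment.
Nothing changes in [θɔscɔ], [χɪsʃʊvo]: there the adjacent consonants already agree in voicing (/s/ and /c/ are both voiceless; /s/ and /ʃ/ are both voiceless), so these forms are consistent with the same rule.
The trigger is the following segment, so the direction is regressive (anticipatory).

regressive voicing assimilation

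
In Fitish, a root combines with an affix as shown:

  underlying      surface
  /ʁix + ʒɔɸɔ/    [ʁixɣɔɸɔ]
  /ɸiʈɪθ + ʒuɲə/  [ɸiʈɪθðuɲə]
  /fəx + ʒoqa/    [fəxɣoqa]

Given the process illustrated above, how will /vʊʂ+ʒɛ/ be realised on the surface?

[vʊʂʐɛ]

The data show progressive place assimilation: /ʒ/ → [ɣ] after /x/; /ʒ/ → [ð] after /θ/. In each pair only place changes, matching the preceding consonant, while manner and voice stay constant.
The rule targets /ʒ/ (voiced postalveolar fricative), which sits after the trigger /ʂ/ (retroflex).
The voiced retroflex fricative is [ʐ], so /ʒ/ → [ʐ].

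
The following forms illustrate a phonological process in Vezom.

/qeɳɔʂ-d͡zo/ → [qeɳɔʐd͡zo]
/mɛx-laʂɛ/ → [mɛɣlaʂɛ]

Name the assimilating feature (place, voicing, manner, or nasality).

The segment that alternates is /ʂ/, which surfaces as [ʐ] when adjacent to /d͡z/.
The change voiceless → voiced matches the voicing of the following /d͡z/, identifying this as voicing assimilation.
Checking the remaining alternation: /x/ → [ɣ] before /l/ (voiceless → voiced, matching voiced) — only voicing changes, and always toward the following segment.

voicing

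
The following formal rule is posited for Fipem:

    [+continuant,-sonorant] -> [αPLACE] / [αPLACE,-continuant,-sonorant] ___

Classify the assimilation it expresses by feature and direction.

progressive place assimilation

The shared variable α links the value of the place features (abbreviated [PLACE]) on the target to the same value on the neighbouring segment, so place is the feature that assimilates.
Since the environment is written before the underscore, the trigger precedes the target; the direction is progressive.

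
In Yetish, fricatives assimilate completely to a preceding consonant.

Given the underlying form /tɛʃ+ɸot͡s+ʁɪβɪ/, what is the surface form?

/ɸ/ is the segment targeted by the rule; it sits immediately after /ʃ/, so it assimilates completely and surfaces as [ʃ].
The same rule applies at the second boundary: /ʁ/ → [t͡s] next to /t͡s/.

[tɛʃʃot͡st͡sɪβɪ]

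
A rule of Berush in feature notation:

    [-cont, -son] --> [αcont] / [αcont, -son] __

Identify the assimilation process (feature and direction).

progressive manner assimilation

The shared variable α links the value of [cont] on the target to that of the neighbouring obstruent. [cont] distinguishes stops from fricatives — a manner-of-articulation feature — so this is manner assimilation.
Since the environment is written before the underscore, the trigger precedes the target; the direction is progressive.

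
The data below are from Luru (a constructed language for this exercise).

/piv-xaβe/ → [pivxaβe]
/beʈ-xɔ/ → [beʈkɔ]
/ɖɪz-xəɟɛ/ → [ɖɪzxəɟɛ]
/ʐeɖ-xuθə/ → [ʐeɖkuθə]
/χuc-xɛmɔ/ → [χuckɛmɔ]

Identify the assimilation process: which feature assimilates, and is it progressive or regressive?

Underlying /x/ is realised as [k] next to /ʈ/; /ʈ/ itself does not change.
The change fricative → stop matches the manner of the preceding /ʈ/, identifying this as manner assimilation.
Place and voice are unchanged, so the assimilation is partial, not total.
Checking the remaining alternations: /x/ → [k] after /ɖ/ (fricative → stop, matching a stop); /x/ → [k] after /c/ (fricative → stop, matching a stop) — only manner changes, and always toward the preceding segment.
No alternation appears in [pivxaβe], [ɖɪzxəɟɛ]: there the adjacent consonants already agree in manner (/x/ and /v/ are both fricatives; /x/ and /z/ are both fricatives), so these forms are consistent with the same rule.
Since the segment that changes follows the conditioning segment, the assimilation is progressive.

progressive manner assimilation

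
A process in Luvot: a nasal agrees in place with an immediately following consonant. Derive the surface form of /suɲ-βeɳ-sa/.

The rule targets /ɲ/ (voiced palatal nasal), which sits before the trigger /β/ (bilabial).
A voiced bilabial nasal is [m], so the surface segment is [m].
The same rule applies at the second boundary: /ɳ/ → [n] next to /s/.

[sumβensa]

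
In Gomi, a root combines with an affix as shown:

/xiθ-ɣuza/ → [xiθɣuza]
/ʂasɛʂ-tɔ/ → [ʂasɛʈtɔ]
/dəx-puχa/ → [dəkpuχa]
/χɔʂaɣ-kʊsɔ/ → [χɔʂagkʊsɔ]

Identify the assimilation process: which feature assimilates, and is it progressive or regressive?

regressive manner assimilation

The segment that alternates is /ʂ/, which surfaces as [ʈ] when adjacent to /t/.
The change fricative → stop matches the manner of the following /t/, identifying this as manner assimilation.
Place and voice are unchanged, so the assimilation is partial, not total.
The other alternating forms pattern the same way: /x/ → [k] before /p/ (fricative → stop, matching a stop); /ɣ/ → [g] before /k/ (fricative → stop, matching a stop) — only manner changes, and always toward the following segment.
Nothing changes in [xiθɣuza]: there the adjacent consonants already agree in manner (/θ/ and /ɣ/ are both fricatives), so this form is consistent with the same rule.
The trigger is the following segment, so the direction is regressive (anticipatory).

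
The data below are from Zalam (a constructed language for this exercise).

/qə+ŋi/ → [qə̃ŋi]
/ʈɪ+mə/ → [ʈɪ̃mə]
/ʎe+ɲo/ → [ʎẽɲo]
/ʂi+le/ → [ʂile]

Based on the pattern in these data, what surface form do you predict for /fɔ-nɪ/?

The data show regressive nasality assimilation (vowel nasalisation): /ə/ → [ə̃] before /ŋ/; /ɪ/ → [ɪ̃] before /m/; /e/ → [ẽ] before /ɲ/ — a vowel is nasalised by an immediately following nasal consonant.
No change occurs in [ʂile] because the vowel at the boundary is adjacent to an oral consonant, not a nasal (/i/ next to /l/).
/ɔ/ sits next to the nasal /n/ and is therefore nasalised to [ɔ̃].

[fɔ̃nɪ]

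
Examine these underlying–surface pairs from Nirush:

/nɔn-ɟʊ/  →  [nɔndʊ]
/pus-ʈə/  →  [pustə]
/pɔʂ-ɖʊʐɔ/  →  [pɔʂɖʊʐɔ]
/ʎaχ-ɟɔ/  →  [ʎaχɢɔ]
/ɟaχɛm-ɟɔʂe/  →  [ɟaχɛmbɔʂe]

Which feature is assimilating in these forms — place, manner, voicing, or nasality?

place

Comparing underlying and surface forms, /ɟ/ → [d] is the alternation; the neighbouring /n/ is constant.
The change palatal → alveolar matches the place of the preceding /n/, identifying this as place assimilation.
Checking the remaining alternations: /ʈ/ → [t] after /s/ (retroflex → alveolar, matching alveolar); /ɟ/ → [ɢ] after /χ/ (palatal → uvular, matching uvular); /ɟ/ → [b] after /m/ (palatal → bilabial, matching bilabial) — only place changes, and always toward the preceding segment.
Nothing changes in [pɔʂɖʊʐɔ]: there the adjacent consonants already agree in place (/ɖ/ and /ʂ/ are both retroflex), so this form is consistent with the same rule.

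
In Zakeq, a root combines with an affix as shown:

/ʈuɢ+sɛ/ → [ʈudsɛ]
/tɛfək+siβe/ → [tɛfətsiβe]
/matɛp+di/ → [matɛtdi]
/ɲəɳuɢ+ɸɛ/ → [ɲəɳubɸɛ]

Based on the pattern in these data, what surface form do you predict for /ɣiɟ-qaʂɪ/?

The data show regressive place assimilation: /ɢ/ → [d] before /s/; /k/ → [t] before /s/; /p/ → [t] before /d/; /ɢ/ → [b] before /ɸ/. In each pair only place changes, matching the following consonant, while manner and voice stay constant.
The rule targets /ɟ/ (voiced palatal stop), which sits before the trigger /q/ (uvular).
Changing only its place to uvular gives [ɢ] — the voiced uvular stop.

[ɣiɢqaʂɪ]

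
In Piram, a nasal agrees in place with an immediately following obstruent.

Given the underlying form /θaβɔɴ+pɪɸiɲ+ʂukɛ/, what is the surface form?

[θaβɔmpɪɸiɳʂukɛ]

/ɴ/ is a voiced uvular nasal. The following trigger /p/ is bilabial, so /ɴ/ must become bilabial as well.
The voiced bilabial nasal is [m], so /ɴ/ → [m].
The same rule applies at the second boundary: /ɲ/ → [ɳ] next to /ʂ/.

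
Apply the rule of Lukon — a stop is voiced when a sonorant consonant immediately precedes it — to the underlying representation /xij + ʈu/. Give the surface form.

[xijɖu]

The rule targets /ʈ/ (voiceless retroflex stop), which sits after the trigger /j/ (voiced).
A voiced retroflex stop is [ɖ], so the surface segment is [ɖ].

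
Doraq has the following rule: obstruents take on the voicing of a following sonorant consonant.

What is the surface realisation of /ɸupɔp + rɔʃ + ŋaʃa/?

The rule targets /p/ (voiceless bilabial stop), which sits before the trigger /r/ (voiced).
Changing only its voicing to voiced gives [b] — the voiced bilabial stop.
At the second juncture, /ʃ/ likewise becomes [ʒ] adjacent to /ŋ/.

[ɸupɔbrɔʒŋaʃa]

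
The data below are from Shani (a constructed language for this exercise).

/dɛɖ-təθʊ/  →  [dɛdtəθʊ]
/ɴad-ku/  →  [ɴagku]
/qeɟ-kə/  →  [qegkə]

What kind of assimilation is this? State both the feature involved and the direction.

Underlying /ɖ/ is realised as [d] next to /t/; /t/ itself does not change.
The change retroflex → alveolar matches the place of the following /t/, identifying this as place assimilation.
Manner and voice are unchanged, so the assimilation is partial, not total.
The same holds elsewhere in the data: /d/ → [g] before /k/ (alveolar → velar, matching velar); /ɟ/ → [g] before /k/ (palatal → velar, matching velar) — only place changes, and always toward the following segment.
The trigger is the following segment, so the direction is regressive (anticipatory).

regressive place assimilation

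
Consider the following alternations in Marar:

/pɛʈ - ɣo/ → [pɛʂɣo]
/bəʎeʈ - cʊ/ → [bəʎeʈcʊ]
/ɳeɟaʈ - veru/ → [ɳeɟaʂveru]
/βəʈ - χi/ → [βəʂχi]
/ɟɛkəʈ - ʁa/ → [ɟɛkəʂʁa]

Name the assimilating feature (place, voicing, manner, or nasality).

The segment that alternates is /ʈ/, which surfaces as [ʂ] when adjacent to /ɣ/.
The change stop → fricative matches the manner of the following /ɣ/, identifying this as manner assimilation.
The same holds elsewhere in the data: /ʈ/ → [ʂ] before /v/ (stop → fricative, matching a fricative); /ʈ/ → [ʂ] before /χ/ (stop → fricative, matching a fricative); /ʈ/ → [ʂ] before /ʁ/ (stop → fricative, matching a fricative) — only manner changes, and always toward the following segment.
No alternation appears in [bəʎeʈcʊ]: there the adjacent consonants already agree in manner (/ʈ/ and /c/ are both stops), so this form is consistent with the same rule.

manner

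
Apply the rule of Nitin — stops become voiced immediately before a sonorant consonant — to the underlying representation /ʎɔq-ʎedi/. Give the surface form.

[ʎɔɢʎedi]

/q/ is a voiceless uvular stop. The following trigger /ʎ/ is voiced, so /q/ must become voiced as well.
A voiced uvular stop is [ɢ], so the surface segment is [ɢ].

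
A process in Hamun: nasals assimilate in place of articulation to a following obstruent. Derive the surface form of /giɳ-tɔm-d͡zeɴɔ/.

[gintɔnd͡zeɴɔ]

/ɳ/ is a voiced retroflex nasal. The following trigger /t/ is alveolar, so /ɳ/ must become alveolar as well.
Changing only its place to alveolar gives [n] — the voiced alveolar nasal.
At the second juncture, /m/ likewise becomes [n] adjacent to /d͡z/.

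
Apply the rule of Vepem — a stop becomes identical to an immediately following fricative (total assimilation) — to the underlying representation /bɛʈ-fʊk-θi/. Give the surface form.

/ʈ/ is the segment targeted by the rule; it sits immediately before /f/, so it assimilates completely and surfaces as [f].
The same rule applies at the second boundary: /k/ → [θ] next to /θ/.

[bɛffʊθθi]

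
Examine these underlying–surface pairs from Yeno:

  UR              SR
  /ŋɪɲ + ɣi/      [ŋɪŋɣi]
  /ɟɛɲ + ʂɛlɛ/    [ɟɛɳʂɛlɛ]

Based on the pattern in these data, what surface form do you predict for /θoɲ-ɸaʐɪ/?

[θomɸaʐɪ]

The data show regressive place assimilation: /ɲ/ → [ŋ] before /ɣ/; /ɲ/ → [ɳ] before /ʂ/. In each pair only place changes, matching the following consonant, while manner and voice stay constant.
The rule targets /ɲ/ (voiced palatal nasal), which sits before the trigger /ɸ/ (bilabial).
A voiced bilabial nasal is [m], so the surface segment is [m].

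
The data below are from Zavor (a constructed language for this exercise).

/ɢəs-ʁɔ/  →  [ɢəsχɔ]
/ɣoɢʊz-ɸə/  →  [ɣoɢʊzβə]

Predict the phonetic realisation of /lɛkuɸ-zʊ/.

[lɛkuɸsʊ]

The data show progressive voicing assimilation: /ʁ/ → [χ] after /s/; /ɸ/ → [β] after /z/. In each pair only voicing changes, matching the preceding consonant, while place and manner stay constant.
The rule targets /z/ (voiced alveolar fricative), which sits after the trigger /ɸ/ (voiceless).
A voiceless alveolar fricative is [s], so the surface segment is [s].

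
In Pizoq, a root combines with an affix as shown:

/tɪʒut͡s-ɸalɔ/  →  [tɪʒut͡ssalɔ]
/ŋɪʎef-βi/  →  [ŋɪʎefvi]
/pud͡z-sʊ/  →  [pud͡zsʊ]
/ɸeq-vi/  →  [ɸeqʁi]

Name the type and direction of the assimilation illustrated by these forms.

progressive place assimilation

Comparing underlying and surface forms, /ɸ/ → [s] is the alternation; the neighbouring /t͡s/ is constant.
The change bilabial → alveolar matches the place of the preceding /t͡s/, identifying this as place assimilation.
Manner and voice are unchanged, so the assimilation is partial, not total.
The same holds elsewhere in the data: /β/ → [v] after /f/ (bilabial → labiodental, matching labiodental); /v/ → [ʁ] after /q/ (labiodental → uvular, matching uvular) — only place changes, and always toward the preceding segment.
Nothing changes in [pud͡zsʊ]: there the adjacent consonants already agree in place (/s/ and /d͡z/ are both alveolar), so this form is consistent with the same rule.
Since the segment that changes follows the conditioning segment, the assimilation is progressive.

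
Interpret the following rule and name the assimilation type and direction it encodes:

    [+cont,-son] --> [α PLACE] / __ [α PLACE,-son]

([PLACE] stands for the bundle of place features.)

The rule copies the place features (abbreviated [PLACE]) from the environment onto the target, so the assimilating feature is place.
The conditioning segment sits to the right of the focus bar, meaning the trigger follows the segment that changes — regressive assimilation.

regressive place assimilation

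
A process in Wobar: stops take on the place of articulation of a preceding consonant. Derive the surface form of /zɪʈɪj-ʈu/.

[zɪʈɪjcu]

The rule targets /ʈ/ (voiceless retroflex stop), which sits after the trigger /j/ (palatal).
Changing only its place to palatal gives [c] — the voiceless palatal stop.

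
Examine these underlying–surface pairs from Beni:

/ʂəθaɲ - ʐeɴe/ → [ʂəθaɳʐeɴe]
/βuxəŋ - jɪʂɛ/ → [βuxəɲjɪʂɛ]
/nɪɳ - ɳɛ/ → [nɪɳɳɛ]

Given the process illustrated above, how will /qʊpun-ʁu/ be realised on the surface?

[qʊpuɴʁu]

The data show regressive place assimilation: /ɲ/ → [ɳ] before /ʐ/; /ŋ/ → [ɲ] before /j/. In each pair only place changes, matching the following consonant, while manner and voice stay constant.
Nothing changes in [nɪɳɳɛ]: there the adjacent consonants already agree in place (/ɳ/ and /ɳ/ are both retroflex), so this form is consistent with the same rule.
/n/ is a voiced alveolar nasal. The following trigger /ʁ/ is uvular, so /n/ must become uvular as well.
Changing only its place to uvular gives [ɴ] — the voiced uvular nasal.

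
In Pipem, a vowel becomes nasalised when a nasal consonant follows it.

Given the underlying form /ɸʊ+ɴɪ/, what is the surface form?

The vowel /ʊ/ is adjacent to the following nasal /ɴ/, so it acquires [+nasal] and surfaces as [ʊ̃].

[ɸʊ̃ɴɪ]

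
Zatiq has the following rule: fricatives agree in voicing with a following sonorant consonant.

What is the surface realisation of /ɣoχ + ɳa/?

/χ/ is a voiceless uvular fricative. The following trigger /ɳ/ is voiced, so /χ/ must become voiced as well.
Changing only its voicing to voiced gives [ʁ] — the voiced uvular fricative.

[ɣoʁɳa]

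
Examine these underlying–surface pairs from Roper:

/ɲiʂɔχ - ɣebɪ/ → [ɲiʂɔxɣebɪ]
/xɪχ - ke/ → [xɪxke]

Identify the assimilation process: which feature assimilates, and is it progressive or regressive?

Underlying /χ/ is realised as [x] next to /ɣ/; /ɣ/ itself does not change.
/χ/ is uvular while /ɣ/ is velar; the output [x] is velar, matching the trigger — so the feature that spreads is place.
Manner and voice are unchanged, so the assimilation is partial, not total.
Checking the remaining alternation: /χ/ → [x] before /k/ (uvular → velar, matching velar) — only place changes, and always toward the following segment.
Since the segment that changes precedes the conditioning segment, the assimilation is regressive.

regressive place assimilation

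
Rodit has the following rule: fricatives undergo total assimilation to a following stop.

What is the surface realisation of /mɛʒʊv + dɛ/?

[mɛʒʊddɛ]

/v/ is the segment targeted by the rule; it sits immediately before /d/, so it assimilates completely and surfaces as [d].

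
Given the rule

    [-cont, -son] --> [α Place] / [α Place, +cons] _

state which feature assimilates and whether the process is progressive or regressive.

The rule copies the place features (abbreviated [Place]) from the environment onto the target, so the assimilating feature is place.
Since the environment is written before the underscore, the trigger precedes the target; the direction is progressive.

progressive place assimilation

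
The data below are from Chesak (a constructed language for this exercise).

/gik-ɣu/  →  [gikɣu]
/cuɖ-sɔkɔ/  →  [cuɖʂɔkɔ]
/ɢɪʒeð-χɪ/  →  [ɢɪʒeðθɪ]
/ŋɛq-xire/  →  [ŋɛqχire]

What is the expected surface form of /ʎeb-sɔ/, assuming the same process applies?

[ʎebɸɔ]

The data show progressive place assimilation: /s/ → [ʂ] after /ɖ/; /χ/ → [θ] after /ð/; /x/ → [χ] after /q/. In each pair only place changes, matching the preceding consonant, while manner and voice stay constant.
Nothing changes in [gikɣu]: there the adjacent consonants already agree in place (/ɣ/ and /k/ are both velar), so this form is consistent with the same rule.
/s/ is a voiceless alveolar fricative. The preceding trigger /b/ is bilabial, so /s/ must become bilabial as well.
A voiceless bilabial fricative is [ɸ], so the surface segment is [ɸ].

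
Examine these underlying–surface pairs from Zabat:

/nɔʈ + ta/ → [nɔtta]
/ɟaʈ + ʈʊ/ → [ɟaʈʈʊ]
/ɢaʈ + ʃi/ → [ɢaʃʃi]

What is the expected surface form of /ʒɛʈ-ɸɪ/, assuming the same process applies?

[ʒɛɸɸɪ]

The data show regressive total assimilation (/ʈ/ → [t] before /t/; /ʈ/ → [ʃ] before /ʃ/): in every case the target segment becomes identical to its following neighbour, copying more than a single feature.
In [ɟaʈʈʊ] the two consonants at the boundary are already identical (/ʈ/ + /ʈ/), so the rule applies vacuously and nothing changes.
/ʈ/ is the segment targeted by the rule; it sits immediately before /ɸ/, so it assimilates completely and surfaces as [ɸ].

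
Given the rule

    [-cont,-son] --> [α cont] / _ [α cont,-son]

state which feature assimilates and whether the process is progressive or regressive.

regressive manner assimilation

The rule copies [cont] (continuancy) from the environment onto the target stops; since [±cont] encodes the stop/fricative manner contrast, the assimilating dimension is manner.
Since the environment is written after the underscore, the trigger follows the target; the direction is regressive.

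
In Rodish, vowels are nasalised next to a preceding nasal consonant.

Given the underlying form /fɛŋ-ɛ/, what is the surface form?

[fɛŋɛ̃]

/ɛ/ sits next to the nasal /ŋ/ and is therefore nasalised to [ɛ̃].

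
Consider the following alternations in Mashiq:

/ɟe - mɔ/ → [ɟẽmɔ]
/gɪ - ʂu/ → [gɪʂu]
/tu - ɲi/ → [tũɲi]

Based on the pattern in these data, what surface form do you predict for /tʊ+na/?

[tʊ̃na]

The data show regressive nasality assimilation (vowel nasalisation): /e/ → [ẽ] before /m/; /u/ → [ũ] before /ɲ/ — a vowel is nasalised by an immediately following nasal consonant.
No change occurs in [gɪʂu] because the vowel at the boundary is adjacent to an oral consonant, not a nasal (/ɪ/ next to /ʂ/).
The vowel /ʊ/ is adjacent to the following nasal /n/, so it acquires [+nasal] and surfaces as [ʊ̃].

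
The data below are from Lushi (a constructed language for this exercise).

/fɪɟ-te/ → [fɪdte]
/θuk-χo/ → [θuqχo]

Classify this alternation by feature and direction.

Comparing underlying and surface forms, /ɟ/ → [d] is the alternation; the neighbouring /t/ is constant.
/ɟ/ is palatal while /t/ is alveolar; the output [d] is alveolar, matching the trigger — so the feature that spreads is place.
Manner and voice are unchanged, so the assimilation is partial, not total.
The same holds elsewhere in the data: /k/ → [q] before /χ/ (velar → uvular, matching uvular) — only place changes, and always toward the following segment.
The trigger is the following segment, so the direction is regressive (anticipatory).

regressive place assimilation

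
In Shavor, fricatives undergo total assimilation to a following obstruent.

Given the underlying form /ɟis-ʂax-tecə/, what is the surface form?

/s/ is the segment targeted by the rule; it sits immediately before /ʂ/, so it assimilates completely and surfaces as [ʂ].
At the second juncture, /x/ likewise becomes [t] adjacent to /t/.

[ɟiʂʂattecə]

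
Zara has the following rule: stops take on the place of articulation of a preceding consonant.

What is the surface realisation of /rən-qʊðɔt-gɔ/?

The rule targets /q/ (voiceless uvular stop), which sits after the trigger /n/ (alveolar).
Changing only its place to alveolar gives [t] — the voiceless alveolar stop.
The same rule applies at the second boundary: /g/ → [d] next to /t/.

[rəntʊðɔtdɔ]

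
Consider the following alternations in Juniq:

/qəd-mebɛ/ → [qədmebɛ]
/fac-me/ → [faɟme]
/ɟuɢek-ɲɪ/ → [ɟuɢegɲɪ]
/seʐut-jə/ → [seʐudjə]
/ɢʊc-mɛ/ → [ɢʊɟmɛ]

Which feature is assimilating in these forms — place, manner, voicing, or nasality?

The segment that alternates is /c/, which surfaces as [ɟ] when adjacent to /m/.
/c/ is voiceless while /m/ is voiced; the output [ɟ] is voiced, matching the trigger — so the feature that spreads is voicing.
Checking the remaining alternations: /k/ → [g] before /ɲ/ (voiceless → voiced, matching voiced); /t/ → [d] before /j/ (voiceless → voiced, matching voiced) — only voicing changes, and always toward the following segment.
No alternation appears in [qədmebɛ]: there the adjacent consonants already agree in voicing (/d/ and /m/ are both voiced), so this form is consistent with the same rule.

voicing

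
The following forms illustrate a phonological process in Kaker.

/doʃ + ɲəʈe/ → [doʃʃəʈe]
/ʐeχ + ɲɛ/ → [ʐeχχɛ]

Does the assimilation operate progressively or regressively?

progressive

The segment that alternates is /ɲ/, which surfaces as [ʃ] when adjacent to /ʃ/.
The output [ʃ] is identical to the trigger /ʃ/ — every feature (place, manner, voicing) has been copied — so this is total assimilation.
The other form behaves the same way: /ɲ/ → [χ] after /χ/ — in each case the output is a copy of the preceding consonant.
Since the segment that changes follows the conditioning segment, the assimilation is progressive.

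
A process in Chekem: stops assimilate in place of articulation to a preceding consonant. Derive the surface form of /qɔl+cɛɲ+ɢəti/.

[qɔltɛɲɟəti]

The rule targets /c/ (voiceless palatal stop), which sits after the trigger /l/ (alveolar).
A voiceless alveolar stop is [t], so the surface segment is [t].
At the second juncture, /ɢ/ likewise becomes [ɟ] adjacent to /ɲ/.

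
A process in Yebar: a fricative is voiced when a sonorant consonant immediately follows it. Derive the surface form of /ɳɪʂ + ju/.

[ɳɪʐju]

/ʂ/ is a voiceless retroflex fricative. The following trigger /j/ is voiced, so /ʂ/ must become voiced as well.
Changing only its voicing to voiced gives [ʐ] — the voiced retroflex fricative.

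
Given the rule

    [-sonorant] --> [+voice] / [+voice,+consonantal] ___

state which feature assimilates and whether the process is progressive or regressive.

The target ([-sonorant], obstruents) acquires [+voice] next to a voiced consonant ([+voice,+consonantal]) — it takes on the voicing of its neighbour, so the feature that spreads is voicing.
Since the environment is written before the underscore, the trigger precedes the target; the direction is progressive.

progressive voicing assimilation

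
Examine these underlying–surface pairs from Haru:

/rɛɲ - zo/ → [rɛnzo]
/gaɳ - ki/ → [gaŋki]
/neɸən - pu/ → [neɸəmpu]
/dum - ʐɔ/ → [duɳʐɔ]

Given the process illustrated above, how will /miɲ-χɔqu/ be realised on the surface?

[miɴχɔqu]

The data show regressive place assimilation: /ɲ/ → [n] before /z/; /ɳ/ → [ŋ] before /k/; /n/ → [m] before /p/; /m/ → [ɳ] before /ʐ/. In each pair only place changes, matching the following consonant, while manner and voice stay constant.
The rule targets /ɲ/ (voiced palatal nasal), which sits before the trigger /χ/ (uvular).
Changing only its place to uvular gives [ɴ] — the voiced uvular nasal.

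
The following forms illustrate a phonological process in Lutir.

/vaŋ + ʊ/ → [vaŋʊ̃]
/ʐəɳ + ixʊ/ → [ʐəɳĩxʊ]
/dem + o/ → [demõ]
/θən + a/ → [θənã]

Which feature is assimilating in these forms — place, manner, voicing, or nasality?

nasality

The vowel /ʊ/ surfaces as nasalised [ʊ̃] next to the preceding nasal /ŋ/ — it has acquired the [+nasal] feature of its neighbour.
The other forms show the same pattern: /i/ → [ĩ] after /ɳ/; /o/ → [õ] after /m/; /a/ → [ã] after /n/ — each time a vowel is nasalised next to a preceding nasal.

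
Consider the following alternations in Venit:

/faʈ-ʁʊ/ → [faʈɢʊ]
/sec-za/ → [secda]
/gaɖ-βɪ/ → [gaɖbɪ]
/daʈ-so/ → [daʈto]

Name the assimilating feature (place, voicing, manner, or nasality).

manner

Comparing underlying and surface forms, /ʁ/ → [ɢ] is the alternation; the neighbouring /ʈ/ is constant.
The change fricative → stop matches the manner of the preceding /ʈ/, identifying this as manner assimilation.
The same holds elsewhere in the data: /z/ → [d] after /c/ (fricative → stop, matching a stop); /β/ → [b] after /ɖ/ (fricative → stop, matching a stop); /s/ → [t] after /ʈ/ (fricative → stop, matching a stop) — only manner changes, and always toward the preceding segment.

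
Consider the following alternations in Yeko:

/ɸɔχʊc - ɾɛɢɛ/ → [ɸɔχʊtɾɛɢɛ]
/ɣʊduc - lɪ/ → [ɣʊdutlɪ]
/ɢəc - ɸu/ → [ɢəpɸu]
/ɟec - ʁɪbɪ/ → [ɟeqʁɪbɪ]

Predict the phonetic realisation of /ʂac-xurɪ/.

The data show regressive place assimilation: /c/ → [t] before /ɾ/; /c/ → [t] before /l/; /c/ → [p] before /ɸ/; /c/ → [q] before /ʁ/. In each pair only place changes, matching the following consonant, while manner and voice stay constant.
/c/ is a voiceless palatal stop. The following trigger /x/ is velar, so /c/ must become velar as well.
Changing only its place to velar gives [k] — the voiceless velar stop.

[ʂakxurɪ]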